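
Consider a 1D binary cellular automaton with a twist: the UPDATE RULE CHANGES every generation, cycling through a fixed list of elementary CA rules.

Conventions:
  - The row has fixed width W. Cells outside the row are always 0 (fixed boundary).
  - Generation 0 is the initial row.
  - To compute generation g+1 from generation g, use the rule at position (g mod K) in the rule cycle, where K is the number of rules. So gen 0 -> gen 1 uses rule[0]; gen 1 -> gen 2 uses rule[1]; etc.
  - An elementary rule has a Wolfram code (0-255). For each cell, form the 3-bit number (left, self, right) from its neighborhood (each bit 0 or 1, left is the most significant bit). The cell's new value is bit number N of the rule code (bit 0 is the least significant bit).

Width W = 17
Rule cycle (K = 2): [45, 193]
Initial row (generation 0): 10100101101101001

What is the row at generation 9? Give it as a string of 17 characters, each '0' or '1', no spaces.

Gen 0: 10100101101101001
Gen 1 (rule 45): 11100111011011001
Gen 2 (rule 193): 01100011001001000
Gen 3 (rule 45): 01001010001001011
Gen 4 (rule 193): 00000000100000001
Gen 5 (rule 45): 11111110101111101
Gen 6 (rule 193): 01111110000111100
Gen 7 (rule 45): 01000000110100001
Gen 8 (rule 193): 00011110010001100
Gen 9 (rule 45): 11010000010101001

Answer: 11010000010101001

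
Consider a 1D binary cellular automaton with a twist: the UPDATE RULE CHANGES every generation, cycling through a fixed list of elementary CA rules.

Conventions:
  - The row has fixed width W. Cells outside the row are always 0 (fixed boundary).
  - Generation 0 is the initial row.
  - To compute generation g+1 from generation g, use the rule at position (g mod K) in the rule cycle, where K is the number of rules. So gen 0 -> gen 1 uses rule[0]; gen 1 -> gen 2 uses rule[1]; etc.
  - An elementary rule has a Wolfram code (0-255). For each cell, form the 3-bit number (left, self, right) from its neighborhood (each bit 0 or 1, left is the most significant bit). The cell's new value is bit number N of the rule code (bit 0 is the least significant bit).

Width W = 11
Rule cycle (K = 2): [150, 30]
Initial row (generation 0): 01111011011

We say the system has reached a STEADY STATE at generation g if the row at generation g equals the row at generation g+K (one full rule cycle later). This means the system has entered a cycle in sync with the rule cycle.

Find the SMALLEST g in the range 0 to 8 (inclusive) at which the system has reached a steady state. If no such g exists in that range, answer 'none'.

Gen 0: 01111011011
Gen 1 (rule 150): 10110000000
Gen 2 (rule 30): 10101000000
Gen 3 (rule 150): 10101100000
Gen 4 (rule 30): 10101010000
Gen 5 (rule 150): 10101011000
Gen 6 (rule 30): 10101010100
Gen 7 (rule 150): 10101010110
Gen 8 (rule 30): 10101010101
Gen 9 (rule 150): 10101010101
Gen 10 (rule 30): 10101010101

Answer: 8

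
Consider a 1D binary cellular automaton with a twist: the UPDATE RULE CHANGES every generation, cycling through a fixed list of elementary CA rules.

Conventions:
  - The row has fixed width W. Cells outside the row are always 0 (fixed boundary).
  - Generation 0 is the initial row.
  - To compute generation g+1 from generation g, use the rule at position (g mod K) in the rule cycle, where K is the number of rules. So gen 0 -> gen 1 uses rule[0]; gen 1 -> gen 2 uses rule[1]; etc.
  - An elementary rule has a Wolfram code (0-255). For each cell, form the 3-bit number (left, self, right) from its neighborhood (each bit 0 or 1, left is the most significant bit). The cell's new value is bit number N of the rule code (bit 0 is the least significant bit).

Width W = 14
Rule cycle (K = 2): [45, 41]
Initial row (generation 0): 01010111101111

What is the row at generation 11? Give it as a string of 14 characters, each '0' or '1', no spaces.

Answer: 10101110011111

Derivation:
Gen 0: 01010111101111
Gen 1 (rule 45): 01111100011000
Gen 2 (rule 41): 01000001010011
Gen 3 (rule 45): 01011101110010
Gen 4 (rule 41): 00110011000000
Gen 5 (rule 45): 10100010011111
Gen 6 (rule 41): 01001000010000
Gen 7 (rule 45): 01001011010111
Gen 8 (rule 41): 00000110101100
Gen 9 (rule 45): 11110101111001
Gen 10 (rule 41): 10001011000000
Gen 11 (rule 45): 10101110011111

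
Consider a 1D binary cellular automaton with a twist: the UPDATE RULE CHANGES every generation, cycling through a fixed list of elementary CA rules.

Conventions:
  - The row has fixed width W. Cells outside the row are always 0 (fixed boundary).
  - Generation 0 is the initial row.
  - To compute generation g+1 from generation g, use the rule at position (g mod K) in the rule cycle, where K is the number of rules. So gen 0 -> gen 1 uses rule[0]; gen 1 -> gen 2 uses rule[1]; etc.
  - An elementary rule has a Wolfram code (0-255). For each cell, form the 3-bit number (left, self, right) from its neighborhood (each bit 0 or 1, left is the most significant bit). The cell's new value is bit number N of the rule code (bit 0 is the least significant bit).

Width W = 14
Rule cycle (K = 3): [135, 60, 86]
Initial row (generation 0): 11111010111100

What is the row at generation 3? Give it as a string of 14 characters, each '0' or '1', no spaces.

Gen 0: 11111010111100
Gen 1 (rule 135): 01110010011001
Gen 2 (rule 60): 01001011010101
Gen 3 (rule 86): 11111001010101

Answer: 11111001010101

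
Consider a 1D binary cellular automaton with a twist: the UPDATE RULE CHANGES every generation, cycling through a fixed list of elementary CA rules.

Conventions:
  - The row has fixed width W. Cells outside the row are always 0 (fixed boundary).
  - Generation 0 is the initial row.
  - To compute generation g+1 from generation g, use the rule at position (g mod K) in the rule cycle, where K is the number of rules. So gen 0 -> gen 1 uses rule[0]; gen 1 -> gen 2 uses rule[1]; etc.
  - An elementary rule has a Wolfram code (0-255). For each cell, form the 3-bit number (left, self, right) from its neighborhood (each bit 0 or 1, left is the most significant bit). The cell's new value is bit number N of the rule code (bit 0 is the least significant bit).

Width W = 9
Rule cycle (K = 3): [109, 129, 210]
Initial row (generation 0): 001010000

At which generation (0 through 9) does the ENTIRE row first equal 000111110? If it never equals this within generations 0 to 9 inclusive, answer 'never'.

Answer: 5

Derivation:
Gen 0: 001010000
Gen 1 (rule 109): 101110111
Gen 2 (rule 129): 000100010
Gen 3 (rule 210): 001010101
Gen 4 (rule 109): 101111111
Gen 5 (rule 129): 000111110
Gen 6 (rule 210): 001011111
Gen 7 (rule 109): 101110001
Gen 8 (rule 129): 000100100
Gen 9 (rule 210): 001011010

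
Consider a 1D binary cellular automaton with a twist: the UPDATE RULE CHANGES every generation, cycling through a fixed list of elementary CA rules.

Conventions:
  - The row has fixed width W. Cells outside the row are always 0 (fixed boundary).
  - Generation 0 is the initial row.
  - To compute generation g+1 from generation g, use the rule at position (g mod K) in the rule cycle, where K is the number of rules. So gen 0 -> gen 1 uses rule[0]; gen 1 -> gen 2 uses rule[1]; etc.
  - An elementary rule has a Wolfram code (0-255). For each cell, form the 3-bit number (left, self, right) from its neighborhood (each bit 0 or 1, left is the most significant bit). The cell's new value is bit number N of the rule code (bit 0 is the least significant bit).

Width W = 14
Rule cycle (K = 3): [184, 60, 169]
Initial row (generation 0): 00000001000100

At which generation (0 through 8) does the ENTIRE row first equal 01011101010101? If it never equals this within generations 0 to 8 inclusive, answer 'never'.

Answer: never

Derivation:
Gen 0: 00000001000100
Gen 1 (rule 184): 00000000100010
Gen 2 (rule 60): 00000000110011
Gen 3 (rule 169): 11111110100010
Gen 4 (rule 184): 11111101010001
Gen 5 (rule 60): 10000011111001
Gen 6 (rule 169): 00111011110000
Gen 7 (rule 184): 00110111101000
Gen 8 (rule 60): 00101100011100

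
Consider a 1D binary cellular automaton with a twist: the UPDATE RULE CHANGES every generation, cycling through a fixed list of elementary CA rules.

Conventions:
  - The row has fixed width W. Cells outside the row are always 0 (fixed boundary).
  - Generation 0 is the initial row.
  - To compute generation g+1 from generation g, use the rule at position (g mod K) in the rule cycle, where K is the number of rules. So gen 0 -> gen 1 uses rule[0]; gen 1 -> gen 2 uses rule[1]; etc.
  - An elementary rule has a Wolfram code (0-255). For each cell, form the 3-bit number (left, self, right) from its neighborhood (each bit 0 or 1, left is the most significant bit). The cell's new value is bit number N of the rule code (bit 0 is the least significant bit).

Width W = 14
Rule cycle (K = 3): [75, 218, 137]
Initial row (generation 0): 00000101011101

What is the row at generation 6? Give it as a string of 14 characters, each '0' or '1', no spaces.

Answer: 00000011111110

Derivation:
Gen 0: 00000101011101
Gen 1 (rule 75): 11111000010100
Gen 2 (rule 218): 11111100100010
Gen 3 (rule 137): 11111000001000
Gen 4 (rule 75): 10001011110011
Gen 5 (rule 218): 01010011111111
Gen 6 (rule 137): 00000011111110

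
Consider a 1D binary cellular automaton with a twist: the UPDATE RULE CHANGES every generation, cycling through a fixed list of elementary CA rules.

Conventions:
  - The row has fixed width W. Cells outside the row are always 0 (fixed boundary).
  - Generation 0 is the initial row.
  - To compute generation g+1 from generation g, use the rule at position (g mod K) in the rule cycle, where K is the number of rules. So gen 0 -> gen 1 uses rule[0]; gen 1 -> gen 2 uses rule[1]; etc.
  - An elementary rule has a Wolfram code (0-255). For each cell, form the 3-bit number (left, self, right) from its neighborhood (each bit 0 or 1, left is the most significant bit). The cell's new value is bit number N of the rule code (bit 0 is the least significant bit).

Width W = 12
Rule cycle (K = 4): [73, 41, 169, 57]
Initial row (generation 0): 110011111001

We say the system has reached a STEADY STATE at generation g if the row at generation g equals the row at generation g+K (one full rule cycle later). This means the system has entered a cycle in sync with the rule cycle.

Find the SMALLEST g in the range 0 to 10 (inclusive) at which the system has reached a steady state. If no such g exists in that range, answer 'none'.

Gen 0: 110011111001
Gen 1 (rule 73): 110010001000
Gen 2 (rule 41): 100000100011
Gen 3 (rule 169): 001110001010
Gen 4 (rule 57): 101001100101
Gen 5 (rule 73): 000001100000
Gen 6 (rule 41): 111101001111
Gen 7 (rule 169): 111010001110
Gen 8 (rule 57): 100101101001
Gen 9 (rule 73): 000001100000
Gen 10 (rule 41): 111101001111
Gen 11 (rule 169): 111010001110
Gen 12 (rule 57): 100101101001
Gen 13 (rule 73): 000001100000
Gen 14 (rule 41): 111101001111

Answer: 5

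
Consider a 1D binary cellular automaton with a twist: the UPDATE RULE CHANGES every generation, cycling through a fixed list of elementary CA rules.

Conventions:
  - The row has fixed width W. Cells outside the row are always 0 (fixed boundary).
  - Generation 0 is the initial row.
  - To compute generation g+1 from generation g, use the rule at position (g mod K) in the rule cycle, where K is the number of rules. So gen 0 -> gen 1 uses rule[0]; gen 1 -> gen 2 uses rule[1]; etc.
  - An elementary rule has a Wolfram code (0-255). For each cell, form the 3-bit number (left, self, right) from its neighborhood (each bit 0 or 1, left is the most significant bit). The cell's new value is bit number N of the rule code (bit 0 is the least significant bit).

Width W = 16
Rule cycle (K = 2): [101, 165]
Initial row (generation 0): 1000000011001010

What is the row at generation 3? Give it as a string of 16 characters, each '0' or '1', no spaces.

Gen 0: 1000000011001010
Gen 1 (rule 101): 1011111001001110
Gen 2 (rule 165): 1101110001000100
Gen 3 (rule 101): 0110010101010101

Answer: 0110010101010101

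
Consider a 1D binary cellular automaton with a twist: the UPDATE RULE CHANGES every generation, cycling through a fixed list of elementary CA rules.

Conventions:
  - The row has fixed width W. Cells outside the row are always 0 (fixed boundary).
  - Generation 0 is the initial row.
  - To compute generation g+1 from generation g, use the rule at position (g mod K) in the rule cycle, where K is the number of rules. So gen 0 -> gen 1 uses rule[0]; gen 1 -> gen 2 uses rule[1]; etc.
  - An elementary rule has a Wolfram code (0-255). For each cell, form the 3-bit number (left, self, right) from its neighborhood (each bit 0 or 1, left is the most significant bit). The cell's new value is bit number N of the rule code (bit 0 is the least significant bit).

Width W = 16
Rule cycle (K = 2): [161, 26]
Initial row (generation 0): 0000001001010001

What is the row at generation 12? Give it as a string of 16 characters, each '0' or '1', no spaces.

Gen 0: 0000001001010001
Gen 1 (rule 161): 1111100000100100
Gen 2 (rule 26): 1000010001011010
Gen 3 (rule 161): 0011000100100100
Gen 4 (rule 26): 0110101011011010
Gen 5 (rule 161): 0001010100100100
Gen 6 (rule 26): 0010000011011010
Gen 7 (rule 161): 1000111000100100
Gen 8 (rule 26): 0101100101011010
Gen 9 (rule 161): 0010000010100100
Gen 10 (rule 26): 0101000100011010
Gen 11 (rule 161): 0010010001000100
Gen 12 (rule 26): 0101101010101010

Answer: 0101101010101010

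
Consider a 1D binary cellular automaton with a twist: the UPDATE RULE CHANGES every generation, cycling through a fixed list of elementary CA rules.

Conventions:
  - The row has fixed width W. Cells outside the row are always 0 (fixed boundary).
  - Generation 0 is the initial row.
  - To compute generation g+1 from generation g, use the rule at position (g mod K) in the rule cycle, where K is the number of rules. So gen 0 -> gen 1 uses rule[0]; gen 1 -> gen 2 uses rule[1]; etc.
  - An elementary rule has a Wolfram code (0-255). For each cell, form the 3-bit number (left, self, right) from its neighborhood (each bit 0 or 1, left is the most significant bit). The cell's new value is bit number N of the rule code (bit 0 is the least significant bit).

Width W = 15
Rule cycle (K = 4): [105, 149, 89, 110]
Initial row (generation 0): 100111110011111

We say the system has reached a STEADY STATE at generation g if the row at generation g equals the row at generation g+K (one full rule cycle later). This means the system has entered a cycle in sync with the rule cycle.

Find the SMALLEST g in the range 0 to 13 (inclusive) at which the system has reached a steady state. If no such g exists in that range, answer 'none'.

Answer: none

Derivation:
Gen 0: 100111110011111
Gen 1 (rule 105): 000100010010001
Gen 2 (rule 149): 110111011011101
Gen 3 (rule 89): 110101011010100
Gen 4 (rule 110): 111111111111100
Gen 5 (rule 105): 100000000000101
Gen 6 (rule 149): 111111111110101
Gen 7 (rule 89): 100000000010000
Gen 8 (rule 110): 100000000110000
Gen 9 (rule 105): 001111110110111
Gen 10 (rule 149): 100111100000010
Gen 11 (rule 89): 010100111111001
Gen 12 (rule 110): 111101100001011
Gen 13 (rule 105): 100111101100111
Gen 14 (rule 149): 110011000010010
Gen 15 (rule 89): 111011111001001
Gen 16 (rule 110): 101110001011011
Gen 17 (rule 105): 011010100111111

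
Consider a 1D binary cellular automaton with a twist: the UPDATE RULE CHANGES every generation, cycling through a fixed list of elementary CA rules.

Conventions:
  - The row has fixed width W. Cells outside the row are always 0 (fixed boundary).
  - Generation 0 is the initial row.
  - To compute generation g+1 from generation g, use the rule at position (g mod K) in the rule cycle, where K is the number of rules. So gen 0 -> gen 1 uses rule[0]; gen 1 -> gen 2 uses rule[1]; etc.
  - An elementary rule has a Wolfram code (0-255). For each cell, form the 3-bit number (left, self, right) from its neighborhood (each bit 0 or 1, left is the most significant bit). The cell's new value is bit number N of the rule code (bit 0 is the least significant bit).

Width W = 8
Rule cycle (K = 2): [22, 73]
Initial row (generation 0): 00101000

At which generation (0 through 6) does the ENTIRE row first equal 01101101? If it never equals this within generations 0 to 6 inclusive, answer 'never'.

Answer: 2

Derivation:
Gen 0: 00101000
Gen 1 (rule 22): 01101100
Gen 2 (rule 73): 01101101
Gen 3 (rule 22): 10000001
Gen 4 (rule 73): 00111100
Gen 5 (rule 22): 01000010
Gen 6 (rule 73): 00011000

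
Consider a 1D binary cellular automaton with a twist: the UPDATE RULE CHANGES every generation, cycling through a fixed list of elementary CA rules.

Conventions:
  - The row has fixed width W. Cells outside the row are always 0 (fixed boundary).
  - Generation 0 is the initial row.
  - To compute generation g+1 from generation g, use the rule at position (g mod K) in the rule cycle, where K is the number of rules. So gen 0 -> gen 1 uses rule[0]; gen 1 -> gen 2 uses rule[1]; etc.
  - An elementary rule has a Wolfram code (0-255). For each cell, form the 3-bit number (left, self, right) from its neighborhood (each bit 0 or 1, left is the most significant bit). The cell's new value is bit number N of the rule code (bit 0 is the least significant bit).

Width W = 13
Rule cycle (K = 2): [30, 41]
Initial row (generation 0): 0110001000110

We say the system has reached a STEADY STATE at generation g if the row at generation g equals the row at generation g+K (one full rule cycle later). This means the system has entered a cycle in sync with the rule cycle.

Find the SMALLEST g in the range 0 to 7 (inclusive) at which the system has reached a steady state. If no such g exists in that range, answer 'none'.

Answer: none

Derivation:
Gen 0: 0110001000110
Gen 1 (rule 30): 1101011101101
Gen 2 (rule 41): 1010110011010
Gen 3 (rule 30): 1010101110011
Gen 4 (rule 41): 0101011000010
Gen 5 (rule 30): 1101010100111
Gen 6 (rule 41): 1010101000100
Gen 7 (rule 30): 1010101101110
Gen 8 (rule 41): 0101011011000
Gen 9 (rule 30): 1101010010100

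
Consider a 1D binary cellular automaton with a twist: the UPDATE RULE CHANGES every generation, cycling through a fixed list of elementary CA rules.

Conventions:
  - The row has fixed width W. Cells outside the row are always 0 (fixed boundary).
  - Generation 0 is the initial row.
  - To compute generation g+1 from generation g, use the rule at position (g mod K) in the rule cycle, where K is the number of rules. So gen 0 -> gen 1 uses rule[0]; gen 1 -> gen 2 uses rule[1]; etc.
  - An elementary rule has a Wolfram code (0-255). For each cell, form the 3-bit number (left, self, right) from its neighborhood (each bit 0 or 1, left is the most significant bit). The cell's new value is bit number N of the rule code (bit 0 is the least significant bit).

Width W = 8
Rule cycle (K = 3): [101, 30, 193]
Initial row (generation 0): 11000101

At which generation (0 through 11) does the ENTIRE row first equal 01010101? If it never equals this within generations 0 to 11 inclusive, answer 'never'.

Answer: 7

Derivation:
Gen 0: 11000101
Gen 1 (rule 101): 01010111
Gen 2 (rule 30): 11010100
Gen 3 (rule 193): 01000001
Gen 4 (rule 101): 01011101
Gen 5 (rule 30): 11010001
Gen 6 (rule 193): 01000100
Gen 7 (rule 101): 01010101
Gen 8 (rule 30): 11010101
Gen 9 (rule 193): 01000000
Gen 10 (rule 101): 01011111
Gen 11 (rule 30): 11010000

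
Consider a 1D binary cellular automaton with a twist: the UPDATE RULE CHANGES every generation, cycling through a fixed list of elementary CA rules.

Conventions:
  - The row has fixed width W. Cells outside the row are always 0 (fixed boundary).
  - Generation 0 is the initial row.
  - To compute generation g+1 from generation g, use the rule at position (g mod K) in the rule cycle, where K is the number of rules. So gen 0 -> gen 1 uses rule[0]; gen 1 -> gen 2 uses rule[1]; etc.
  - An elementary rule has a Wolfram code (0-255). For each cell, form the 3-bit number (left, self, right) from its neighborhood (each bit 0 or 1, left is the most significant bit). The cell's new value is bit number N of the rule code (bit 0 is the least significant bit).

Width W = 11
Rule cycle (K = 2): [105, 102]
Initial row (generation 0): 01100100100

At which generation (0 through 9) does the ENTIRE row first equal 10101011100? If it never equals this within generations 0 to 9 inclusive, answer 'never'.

Gen 0: 01100100100
Gen 1 (rule 105): 01100000001
Gen 2 (rule 102): 10100000011
Gen 3 (rule 105): 01001111011
Gen 4 (rule 102): 11010001101
Gen 5 (rule 105): 11100101110
Gen 6 (rule 102): 00101110010
Gen 7 (rule 105): 10011010000
Gen 8 (rule 102): 10101110000
Gen 9 (rule 105): 01011010111

Answer: never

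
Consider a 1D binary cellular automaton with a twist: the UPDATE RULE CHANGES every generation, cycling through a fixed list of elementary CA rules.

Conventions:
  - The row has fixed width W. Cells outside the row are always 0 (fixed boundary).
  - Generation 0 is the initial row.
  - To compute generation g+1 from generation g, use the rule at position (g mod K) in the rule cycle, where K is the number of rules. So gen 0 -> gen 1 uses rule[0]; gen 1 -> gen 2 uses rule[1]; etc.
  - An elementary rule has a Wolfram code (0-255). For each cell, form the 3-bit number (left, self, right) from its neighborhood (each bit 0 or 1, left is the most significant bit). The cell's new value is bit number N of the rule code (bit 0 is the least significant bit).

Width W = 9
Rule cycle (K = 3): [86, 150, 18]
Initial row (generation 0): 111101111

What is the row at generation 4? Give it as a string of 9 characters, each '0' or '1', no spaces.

Gen 0: 111101111
Gen 1 (rule 86): 000100001
Gen 2 (rule 150): 001110011
Gen 3 (rule 18): 010001100
Gen 4 (rule 86): 111010110

Answer: 111010110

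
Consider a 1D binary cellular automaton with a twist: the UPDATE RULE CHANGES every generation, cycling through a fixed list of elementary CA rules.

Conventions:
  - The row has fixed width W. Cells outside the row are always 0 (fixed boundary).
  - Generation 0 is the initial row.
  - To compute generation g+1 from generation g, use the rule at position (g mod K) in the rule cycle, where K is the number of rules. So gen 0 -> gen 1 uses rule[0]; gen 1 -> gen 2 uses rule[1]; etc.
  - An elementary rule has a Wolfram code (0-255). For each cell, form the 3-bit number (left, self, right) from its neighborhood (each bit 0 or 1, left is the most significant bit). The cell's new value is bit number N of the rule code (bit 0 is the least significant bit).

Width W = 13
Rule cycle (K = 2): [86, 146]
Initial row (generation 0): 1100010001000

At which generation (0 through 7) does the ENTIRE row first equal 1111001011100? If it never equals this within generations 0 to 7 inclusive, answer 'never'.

Answer: never

Derivation:
Gen 0: 1100010001000
Gen 1 (rule 86): 0110111011100
Gen 2 (rule 146): 1000010001010
Gen 3 (rule 86): 1100111011011
Gen 4 (rule 146): 0011010000000
Gen 5 (rule 86): 0101011000000
Gen 6 (rule 146): 1000000100000
Gen 7 (rule 86): 1100001110000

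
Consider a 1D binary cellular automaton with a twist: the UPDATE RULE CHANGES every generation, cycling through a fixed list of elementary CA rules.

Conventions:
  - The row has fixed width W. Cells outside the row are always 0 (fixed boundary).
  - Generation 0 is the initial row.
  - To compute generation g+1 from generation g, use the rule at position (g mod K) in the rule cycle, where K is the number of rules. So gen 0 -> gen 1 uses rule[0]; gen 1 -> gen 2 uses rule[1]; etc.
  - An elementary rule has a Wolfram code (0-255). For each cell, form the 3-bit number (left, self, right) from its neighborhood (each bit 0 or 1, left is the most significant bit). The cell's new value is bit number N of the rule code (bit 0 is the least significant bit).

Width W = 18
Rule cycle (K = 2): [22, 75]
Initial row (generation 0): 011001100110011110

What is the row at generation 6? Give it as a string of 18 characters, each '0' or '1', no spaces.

Gen 0: 011001100110011110
Gen 1 (rule 22): 100110011001100001
Gen 2 (rule 75): 001110111011101110
Gen 3 (rule 22): 010000000000000001
Gen 4 (rule 75): 100111111111111110
Gen 5 (rule 22): 111000000000000001
Gen 6 (rule 75): 101011111111111110

Answer: 101011111111111110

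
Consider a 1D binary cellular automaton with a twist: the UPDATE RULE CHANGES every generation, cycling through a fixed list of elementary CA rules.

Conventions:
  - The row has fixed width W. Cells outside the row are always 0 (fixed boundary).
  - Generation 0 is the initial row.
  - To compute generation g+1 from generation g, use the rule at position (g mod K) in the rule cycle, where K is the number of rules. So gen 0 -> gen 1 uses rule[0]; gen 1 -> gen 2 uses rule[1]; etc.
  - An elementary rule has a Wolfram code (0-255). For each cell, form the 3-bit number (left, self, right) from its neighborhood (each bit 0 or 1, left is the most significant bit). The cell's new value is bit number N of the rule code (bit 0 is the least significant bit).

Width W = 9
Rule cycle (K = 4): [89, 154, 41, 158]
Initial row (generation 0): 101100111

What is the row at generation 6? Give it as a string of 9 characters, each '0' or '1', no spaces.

Answer: 000001110

Derivation:
Gen 0: 101100111
Gen 1 (rule 89): 001110101
Gen 2 (rule 154): 011100000
Gen 3 (rule 41): 010001111
Gen 4 (rule 158): 111011110
Gen 5 (rule 89): 101010011
Gen 6 (rule 154): 000001110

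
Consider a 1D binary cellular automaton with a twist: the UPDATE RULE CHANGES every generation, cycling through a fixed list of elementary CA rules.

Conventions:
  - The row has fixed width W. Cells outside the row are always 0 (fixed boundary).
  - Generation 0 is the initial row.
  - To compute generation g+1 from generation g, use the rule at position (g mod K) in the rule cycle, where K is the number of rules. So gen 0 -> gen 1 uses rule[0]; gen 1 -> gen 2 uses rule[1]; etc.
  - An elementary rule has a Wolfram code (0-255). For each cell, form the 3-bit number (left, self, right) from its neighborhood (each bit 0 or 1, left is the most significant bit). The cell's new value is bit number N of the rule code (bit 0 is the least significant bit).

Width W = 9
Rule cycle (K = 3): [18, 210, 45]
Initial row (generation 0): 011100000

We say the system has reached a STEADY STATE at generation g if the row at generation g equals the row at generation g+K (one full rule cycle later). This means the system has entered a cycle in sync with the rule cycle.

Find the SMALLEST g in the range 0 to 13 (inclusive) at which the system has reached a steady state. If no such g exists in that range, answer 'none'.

Gen 0: 011100000
Gen 1 (rule 18): 100010000
Gen 2 (rule 210): 010101000
Gen 3 (rule 45): 011111011
Gen 4 (rule 18): 100000000
Gen 5 (rule 210): 010000000
Gen 6 (rule 45): 010111111
Gen 7 (rule 18): 100000000
Gen 8 (rule 210): 010000000
Gen 9 (rule 45): 010111111
Gen 10 (rule 18): 100000000
Gen 11 (rule 210): 010000000
Gen 12 (rule 45): 010111111
Gen 13 (rule 18): 100000000
Gen 14 (rule 210): 010000000
Gen 15 (rule 45): 010111111
Gen 16 (rule 18): 100000000

Answer: 4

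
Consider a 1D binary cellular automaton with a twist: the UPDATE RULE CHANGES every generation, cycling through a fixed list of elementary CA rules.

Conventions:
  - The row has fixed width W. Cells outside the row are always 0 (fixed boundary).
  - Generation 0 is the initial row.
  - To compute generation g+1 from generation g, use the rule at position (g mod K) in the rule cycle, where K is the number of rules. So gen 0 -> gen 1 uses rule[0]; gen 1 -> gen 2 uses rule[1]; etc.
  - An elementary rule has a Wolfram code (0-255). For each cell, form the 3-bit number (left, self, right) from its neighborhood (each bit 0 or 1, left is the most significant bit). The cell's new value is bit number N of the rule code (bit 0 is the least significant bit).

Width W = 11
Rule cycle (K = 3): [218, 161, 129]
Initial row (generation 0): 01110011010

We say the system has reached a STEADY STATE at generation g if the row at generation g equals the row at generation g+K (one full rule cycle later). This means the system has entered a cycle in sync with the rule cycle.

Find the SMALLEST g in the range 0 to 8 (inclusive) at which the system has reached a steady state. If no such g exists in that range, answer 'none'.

Gen 0: 01110011010
Gen 1 (rule 218): 11111111001
Gen 2 (rule 161): 01111110000
Gen 3 (rule 129): 00111100111
Gen 4 (rule 218): 01111111111
Gen 5 (rule 161): 00111111110
Gen 6 (rule 129): 10011111100
Gen 7 (rule 218): 01111111110
Gen 8 (rule 161): 00111111100
Gen 9 (rule 129): 10011111001
Gen 10 (rule 218): 01111111110
Gen 11 (rule 161): 00111111100

Answer: 7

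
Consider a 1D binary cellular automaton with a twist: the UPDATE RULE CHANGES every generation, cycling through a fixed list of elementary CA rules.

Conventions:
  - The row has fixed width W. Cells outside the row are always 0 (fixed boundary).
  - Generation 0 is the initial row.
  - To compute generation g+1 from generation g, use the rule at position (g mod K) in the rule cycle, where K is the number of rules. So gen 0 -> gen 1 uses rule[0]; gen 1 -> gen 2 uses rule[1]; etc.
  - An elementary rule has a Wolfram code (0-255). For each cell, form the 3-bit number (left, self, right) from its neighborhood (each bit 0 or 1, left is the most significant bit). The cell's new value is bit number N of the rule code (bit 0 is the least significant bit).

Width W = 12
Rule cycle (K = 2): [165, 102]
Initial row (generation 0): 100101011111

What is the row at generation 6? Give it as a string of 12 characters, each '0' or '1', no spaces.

Gen 0: 100101011111
Gen 1 (rule 165): 100111101110
Gen 2 (rule 102): 101000110010
Gen 3 (rule 165): 111010000010
Gen 4 (rule 102): 001110000110
Gen 5 (rule 165): 100100110000
Gen 6 (rule 102): 101101010000

Answer: 101101010000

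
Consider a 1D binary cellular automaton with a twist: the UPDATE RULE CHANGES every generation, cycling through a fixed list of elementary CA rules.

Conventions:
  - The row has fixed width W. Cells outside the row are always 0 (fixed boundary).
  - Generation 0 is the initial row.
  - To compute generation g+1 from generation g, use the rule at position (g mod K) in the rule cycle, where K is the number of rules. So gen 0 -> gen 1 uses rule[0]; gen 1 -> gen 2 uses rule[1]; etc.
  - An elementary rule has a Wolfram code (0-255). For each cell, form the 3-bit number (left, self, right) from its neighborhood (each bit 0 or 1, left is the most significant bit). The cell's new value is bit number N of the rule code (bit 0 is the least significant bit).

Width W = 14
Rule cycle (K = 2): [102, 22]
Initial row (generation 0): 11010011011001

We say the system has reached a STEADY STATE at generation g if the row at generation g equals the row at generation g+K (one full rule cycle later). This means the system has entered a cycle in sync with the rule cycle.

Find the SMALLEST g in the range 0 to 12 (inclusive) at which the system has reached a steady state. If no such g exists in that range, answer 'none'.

Gen 0: 11010011011001
Gen 1 (rule 102): 01110101101011
Gen 2 (rule 22): 10000100001000
Gen 3 (rule 102): 10001100011000
Gen 4 (rule 22): 11010010100100
Gen 5 (rule 102): 01110111101100
Gen 6 (rule 22): 10000000000010
Gen 7 (rule 102): 10000000000110
Gen 8 (rule 22): 11000000001001
Gen 9 (rule 102): 01000000011011
Gen 10 (rule 22): 11100000100000
Gen 11 (rule 102): 00100001100000
Gen 12 (rule 22): 01110010010000
Gen 13 (rule 102): 10010110110000
Gen 14 (rule 22): 11110000001000

Answer: none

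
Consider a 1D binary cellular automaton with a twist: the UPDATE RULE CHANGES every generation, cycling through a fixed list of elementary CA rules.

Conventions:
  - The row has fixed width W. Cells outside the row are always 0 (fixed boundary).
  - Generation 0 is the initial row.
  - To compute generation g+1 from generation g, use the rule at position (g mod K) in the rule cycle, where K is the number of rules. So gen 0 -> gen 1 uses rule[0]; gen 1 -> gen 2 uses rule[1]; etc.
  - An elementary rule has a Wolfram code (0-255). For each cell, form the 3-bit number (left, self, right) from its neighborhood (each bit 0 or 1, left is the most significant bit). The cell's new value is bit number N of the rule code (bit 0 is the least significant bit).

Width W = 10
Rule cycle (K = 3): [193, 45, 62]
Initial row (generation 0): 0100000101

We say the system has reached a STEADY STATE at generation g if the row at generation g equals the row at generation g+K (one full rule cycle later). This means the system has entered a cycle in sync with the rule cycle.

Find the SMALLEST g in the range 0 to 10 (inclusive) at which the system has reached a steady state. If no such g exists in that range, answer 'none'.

Answer: 2

Derivation:
Gen 0: 0100000101
Gen 1 (rule 193): 0001110000
Gen 2 (rule 45): 1101000111
Gen 3 (rule 62): 1011101100
Gen 4 (rule 193): 0001100101
Gen 5 (rule 45): 1101000111
Gen 6 (rule 62): 1011101100
Gen 7 (rule 193): 0001100101
Gen 8 (rule 45): 1101000111
Gen 9 (rule 62): 1011101100
Gen 10 (rule 193): 0001100101
Gen 11 (rule 45): 1101000111
Gen 12 (rule 62): 1011101100
Gen 13 (rule 193): 0001100101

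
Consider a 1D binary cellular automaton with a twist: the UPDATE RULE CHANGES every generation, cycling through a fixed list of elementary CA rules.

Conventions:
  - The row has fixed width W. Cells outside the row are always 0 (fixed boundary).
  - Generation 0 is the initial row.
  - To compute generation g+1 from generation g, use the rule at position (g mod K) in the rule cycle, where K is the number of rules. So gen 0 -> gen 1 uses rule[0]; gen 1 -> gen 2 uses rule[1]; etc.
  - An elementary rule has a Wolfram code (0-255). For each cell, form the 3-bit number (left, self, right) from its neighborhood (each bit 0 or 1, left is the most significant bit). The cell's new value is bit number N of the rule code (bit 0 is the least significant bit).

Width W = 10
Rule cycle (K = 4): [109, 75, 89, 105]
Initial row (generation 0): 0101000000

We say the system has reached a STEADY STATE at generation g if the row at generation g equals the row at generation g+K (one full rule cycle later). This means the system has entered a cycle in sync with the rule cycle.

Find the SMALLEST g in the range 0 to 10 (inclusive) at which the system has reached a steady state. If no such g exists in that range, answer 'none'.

Answer: none

Derivation:
Gen 0: 0101000000
Gen 1 (rule 109): 0111011111
Gen 2 (rule 75): 1101010001
Gen 3 (rule 89): 1100001100
Gen 4 (rule 105): 1101101101
Gen 5 (rule 109): 1111111111
Gen 6 (rule 75): 1000000001
Gen 7 (rule 89): 0111111100
Gen 8 (rule 105): 0100000101
Gen 9 (rule 109): 0101110111
Gen 10 (rule 75): 1001010101
Gen 11 (rule 89): 0100000000
Gen 12 (rule 105): 0001111111
Gen 13 (rule 109): 1101000001
Gen 14 (rule 75): 1100011110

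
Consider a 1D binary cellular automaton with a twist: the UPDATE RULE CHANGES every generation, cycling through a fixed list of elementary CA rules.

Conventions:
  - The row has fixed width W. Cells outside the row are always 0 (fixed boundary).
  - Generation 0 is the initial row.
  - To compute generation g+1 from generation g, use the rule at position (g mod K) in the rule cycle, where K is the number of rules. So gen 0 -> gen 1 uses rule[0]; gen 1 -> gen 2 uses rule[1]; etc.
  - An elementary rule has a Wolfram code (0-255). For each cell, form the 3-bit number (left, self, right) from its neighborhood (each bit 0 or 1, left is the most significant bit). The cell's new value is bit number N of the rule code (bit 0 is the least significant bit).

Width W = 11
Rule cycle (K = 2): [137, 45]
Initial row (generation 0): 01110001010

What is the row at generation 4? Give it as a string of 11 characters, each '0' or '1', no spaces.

Answer: 11010101000

Derivation:
Gen 0: 01110001010
Gen 1 (rule 137): 01100100000
Gen 2 (rule 45): 01000101111
Gen 3 (rule 137): 00010001110
Gen 4 (rule 45): 11010101000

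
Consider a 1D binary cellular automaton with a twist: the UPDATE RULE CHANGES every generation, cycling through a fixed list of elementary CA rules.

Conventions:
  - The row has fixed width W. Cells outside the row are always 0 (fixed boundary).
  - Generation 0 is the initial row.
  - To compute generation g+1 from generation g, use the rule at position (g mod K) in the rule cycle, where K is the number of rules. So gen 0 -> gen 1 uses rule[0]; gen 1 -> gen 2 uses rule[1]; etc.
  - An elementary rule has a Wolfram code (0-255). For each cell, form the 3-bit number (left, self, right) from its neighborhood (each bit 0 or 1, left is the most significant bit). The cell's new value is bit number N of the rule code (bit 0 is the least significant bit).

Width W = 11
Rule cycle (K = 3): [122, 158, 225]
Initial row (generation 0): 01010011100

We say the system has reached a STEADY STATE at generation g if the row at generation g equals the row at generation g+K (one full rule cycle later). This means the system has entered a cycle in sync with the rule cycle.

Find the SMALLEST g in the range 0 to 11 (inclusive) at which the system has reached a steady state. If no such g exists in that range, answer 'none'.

Gen 0: 01010011100
Gen 1 (rule 122): 10101110110
Gen 2 (rule 158): 10101100101
Gen 3 (rule 225): 01010100010
Gen 4 (rule 122): 10101010101
Gen 5 (rule 158): 10101010101
Gen 6 (rule 225): 01010101010
Gen 7 (rule 122): 10101010101
Gen 8 (rule 158): 10101010101
Gen 9 (rule 225): 01010101010
Gen 10 (rule 122): 10101010101
Gen 11 (rule 158): 10101010101
Gen 12 (rule 225): 01010101010
Gen 13 (rule 122): 10101010101
Gen 14 (rule 158): 10101010101

Answer: 4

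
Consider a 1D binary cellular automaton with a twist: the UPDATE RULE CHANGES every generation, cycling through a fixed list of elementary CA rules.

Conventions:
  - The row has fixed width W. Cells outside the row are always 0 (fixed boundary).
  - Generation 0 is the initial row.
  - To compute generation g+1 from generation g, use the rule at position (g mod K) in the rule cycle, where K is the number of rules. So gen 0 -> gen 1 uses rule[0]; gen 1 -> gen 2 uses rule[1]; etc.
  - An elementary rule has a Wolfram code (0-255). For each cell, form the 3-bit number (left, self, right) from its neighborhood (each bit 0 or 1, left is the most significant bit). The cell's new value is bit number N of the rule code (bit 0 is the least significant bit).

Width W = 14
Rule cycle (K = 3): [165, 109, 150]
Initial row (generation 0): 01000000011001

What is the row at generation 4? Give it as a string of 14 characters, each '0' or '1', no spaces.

Answer: 11111100001001

Derivation:
Gen 0: 01000000011001
Gen 1 (rule 165): 01011111000001
Gen 2 (rule 109): 01110001011101
Gen 3 (rule 150): 10101011001001
Gen 4 (rule 165): 11111100001001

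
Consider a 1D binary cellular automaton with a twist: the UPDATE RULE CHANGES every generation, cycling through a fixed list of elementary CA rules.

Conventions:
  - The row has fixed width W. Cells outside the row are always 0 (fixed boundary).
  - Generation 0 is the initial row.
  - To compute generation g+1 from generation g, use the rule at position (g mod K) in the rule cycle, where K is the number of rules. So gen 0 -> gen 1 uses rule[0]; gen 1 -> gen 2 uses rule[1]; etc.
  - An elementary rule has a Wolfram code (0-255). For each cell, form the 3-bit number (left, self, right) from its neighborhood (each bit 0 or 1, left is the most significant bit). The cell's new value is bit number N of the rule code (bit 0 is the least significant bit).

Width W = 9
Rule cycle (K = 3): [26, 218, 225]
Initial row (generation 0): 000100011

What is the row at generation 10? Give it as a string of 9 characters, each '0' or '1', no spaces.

Answer: 110000010

Derivation:
Gen 0: 000100011
Gen 1 (rule 26): 001010110
Gen 2 (rule 218): 010000111
Gen 3 (rule 225): 000110011
Gen 4 (rule 26): 001101110
Gen 5 (rule 218): 011101111
Gen 6 (rule 225): 001110111
Gen 7 (rule 26): 011000100
Gen 8 (rule 218): 111101010
Gen 9 (rule 225): 011110100
Gen 10 (rule 26): 110000010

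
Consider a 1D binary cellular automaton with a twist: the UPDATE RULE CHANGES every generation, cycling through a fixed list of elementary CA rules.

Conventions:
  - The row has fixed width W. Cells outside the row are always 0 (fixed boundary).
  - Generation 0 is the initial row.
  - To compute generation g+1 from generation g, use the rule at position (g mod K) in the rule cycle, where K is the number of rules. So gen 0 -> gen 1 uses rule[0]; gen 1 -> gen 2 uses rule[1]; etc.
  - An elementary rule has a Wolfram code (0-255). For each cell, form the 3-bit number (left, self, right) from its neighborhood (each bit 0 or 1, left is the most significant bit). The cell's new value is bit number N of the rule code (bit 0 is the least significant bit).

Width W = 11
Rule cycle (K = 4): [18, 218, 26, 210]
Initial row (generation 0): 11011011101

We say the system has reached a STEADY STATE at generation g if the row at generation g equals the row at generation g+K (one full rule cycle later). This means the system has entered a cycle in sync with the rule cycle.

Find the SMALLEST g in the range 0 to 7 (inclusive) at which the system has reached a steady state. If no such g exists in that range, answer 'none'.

Gen 0: 11011011101
Gen 1 (rule 18): 00000000000
Gen 2 (rule 218): 00000000000
Gen 3 (rule 26): 00000000000
Gen 4 (rule 210): 00000000000
Gen 5 (rule 18): 00000000000
Gen 6 (rule 218): 00000000000
Gen 7 (rule 26): 00000000000
Gen 8 (rule 210): 00000000000
Gen 9 (rule 18): 00000000000
Gen 10 (rule 218): 00000000000
Gen 11 (rule 26): 00000000000

Answer: 1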